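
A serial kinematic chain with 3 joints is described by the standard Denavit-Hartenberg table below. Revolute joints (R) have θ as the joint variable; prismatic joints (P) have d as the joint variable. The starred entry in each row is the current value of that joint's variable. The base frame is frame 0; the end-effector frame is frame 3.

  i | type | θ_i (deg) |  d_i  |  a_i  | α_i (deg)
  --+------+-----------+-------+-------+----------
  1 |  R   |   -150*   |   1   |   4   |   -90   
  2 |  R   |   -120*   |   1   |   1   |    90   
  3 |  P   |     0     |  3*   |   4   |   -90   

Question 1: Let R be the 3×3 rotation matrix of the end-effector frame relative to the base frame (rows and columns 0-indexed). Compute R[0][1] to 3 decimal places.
End-effector y-axis (col 1 of R) = (-0.7500,-0.4330,0.5000)
R[0][1] = -0.7500

-0.750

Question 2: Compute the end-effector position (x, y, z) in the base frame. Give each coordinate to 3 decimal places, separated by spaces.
1.451 -0.317 3.830

after link 1: o_1 = (-3.4641, -2.0000, 1.0000)
after link 2: o_2 = (-2.5311, -2.6160, 1.8660)
after link 3: o_3 = (1.4510, -0.3170, 3.8301)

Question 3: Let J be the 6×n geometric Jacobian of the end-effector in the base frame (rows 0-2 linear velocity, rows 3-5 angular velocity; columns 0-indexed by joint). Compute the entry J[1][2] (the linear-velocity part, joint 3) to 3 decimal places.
0.433

prismatic axis z_2 = (0.7500,0.4330,-0.5000)
J_v[:, 2] = z_2; J_ω[:, 2] = (0,0,0)
entry J[1][2] = 0.4330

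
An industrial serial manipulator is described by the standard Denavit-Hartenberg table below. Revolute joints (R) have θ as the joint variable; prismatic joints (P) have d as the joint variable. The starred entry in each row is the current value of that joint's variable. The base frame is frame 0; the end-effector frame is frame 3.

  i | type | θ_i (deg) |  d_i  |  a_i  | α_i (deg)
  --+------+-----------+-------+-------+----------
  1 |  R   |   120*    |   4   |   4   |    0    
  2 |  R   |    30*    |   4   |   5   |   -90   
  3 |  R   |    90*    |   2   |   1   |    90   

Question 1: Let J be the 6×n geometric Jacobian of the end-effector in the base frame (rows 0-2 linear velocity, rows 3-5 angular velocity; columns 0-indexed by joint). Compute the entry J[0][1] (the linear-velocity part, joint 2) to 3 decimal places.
axis z_1 = (0.0000,0.0000,1.0000); lever o_n−o_1 = (-5.3301,0.7679,3.0000)
cross product → J_v[:, 1] = (-0.7679,-5.3301,0.0000)
J_ω[:, 1] = z_1
entry J[0][1] = -0.7679

-0.768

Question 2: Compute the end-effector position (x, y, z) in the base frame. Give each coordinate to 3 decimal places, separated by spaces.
-7.330 4.232 7.000

after link 1: o_1 = (-2.0000, 3.4641, 4.0000)
after link 2: o_2 = (-6.3301, 5.9641, 8.0000)
after link 3: o_3 = (-7.3301, 4.2321, 7.0000)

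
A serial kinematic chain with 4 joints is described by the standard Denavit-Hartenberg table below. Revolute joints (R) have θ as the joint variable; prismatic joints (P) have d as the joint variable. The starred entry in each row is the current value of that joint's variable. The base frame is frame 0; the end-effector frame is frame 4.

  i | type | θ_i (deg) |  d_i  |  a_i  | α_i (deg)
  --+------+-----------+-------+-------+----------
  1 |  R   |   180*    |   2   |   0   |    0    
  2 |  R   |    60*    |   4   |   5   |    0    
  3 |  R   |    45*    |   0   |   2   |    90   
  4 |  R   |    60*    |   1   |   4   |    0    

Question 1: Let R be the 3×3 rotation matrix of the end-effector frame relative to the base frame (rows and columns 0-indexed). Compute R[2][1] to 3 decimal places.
0.500

End-effector y-axis (col 1 of R) = (-0.2241,0.8365,0.5000)
R[2][1] = 0.5000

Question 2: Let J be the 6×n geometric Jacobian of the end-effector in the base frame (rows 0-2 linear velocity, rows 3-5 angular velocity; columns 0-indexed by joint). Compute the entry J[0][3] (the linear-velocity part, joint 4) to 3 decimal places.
axis z_3 = (-0.9659,-0.2588,0.0000); lever o_n−o_3 = (-0.4483,-2.1907,3.4641)
cross product → J_v[:, 3] = (-0.8966,3.3461,2.0000)
J_ω[:, 3] = z_3
entry J[0][3] = -0.8966

-0.897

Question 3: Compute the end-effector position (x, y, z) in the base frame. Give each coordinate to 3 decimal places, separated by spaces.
after link 1: o_1 = (0.0000, 0.0000, 2.0000)
after link 2: o_2 = (-2.5000, -4.3301, 6.0000)
after link 3: o_3 = (-1.9824, -6.2620, 6.0000)
after link 4: o_4 = (-2.4306, -8.4526, 9.4641)

-2.431 -8.453 9.464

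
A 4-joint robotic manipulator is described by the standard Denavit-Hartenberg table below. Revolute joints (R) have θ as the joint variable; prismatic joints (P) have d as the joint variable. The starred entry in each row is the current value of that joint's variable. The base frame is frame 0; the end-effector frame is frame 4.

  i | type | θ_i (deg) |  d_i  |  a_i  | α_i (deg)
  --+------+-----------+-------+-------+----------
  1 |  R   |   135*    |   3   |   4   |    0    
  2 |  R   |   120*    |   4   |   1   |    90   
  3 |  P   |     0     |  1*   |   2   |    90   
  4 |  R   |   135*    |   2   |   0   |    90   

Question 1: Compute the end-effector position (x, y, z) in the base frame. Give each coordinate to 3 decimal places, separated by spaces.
-4.571 0.189 5.000

after link 1: o_1 = (-2.8284, 2.8284, 3.0000)
after link 2: o_2 = (-3.0872, 1.8625, 7.0000)
after link 3: o_3 = (-4.5708, 0.1895, 7.0000)
after link 4: o_4 = (-4.5708, 0.1895, 5.0000)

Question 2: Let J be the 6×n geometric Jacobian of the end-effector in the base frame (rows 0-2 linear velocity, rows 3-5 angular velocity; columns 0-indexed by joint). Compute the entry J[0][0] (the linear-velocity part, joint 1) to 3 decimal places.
axis z_0 = ẑ; lever o_n−o_0 = (-4.5708,0.1895,5.0000)
cross product → J_v[:, 0] = (-0.1895,-4.5708,0.0000)
J_ω[:, 0] = z_0
entry J[0][0] = -0.1895

-0.189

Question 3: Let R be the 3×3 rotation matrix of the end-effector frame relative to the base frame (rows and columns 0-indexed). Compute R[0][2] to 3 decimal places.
End-effector z-axis (col 2 of R) = (-0.8660,-0.5000,0.0000)
R[0][2] = -0.8660

-0.866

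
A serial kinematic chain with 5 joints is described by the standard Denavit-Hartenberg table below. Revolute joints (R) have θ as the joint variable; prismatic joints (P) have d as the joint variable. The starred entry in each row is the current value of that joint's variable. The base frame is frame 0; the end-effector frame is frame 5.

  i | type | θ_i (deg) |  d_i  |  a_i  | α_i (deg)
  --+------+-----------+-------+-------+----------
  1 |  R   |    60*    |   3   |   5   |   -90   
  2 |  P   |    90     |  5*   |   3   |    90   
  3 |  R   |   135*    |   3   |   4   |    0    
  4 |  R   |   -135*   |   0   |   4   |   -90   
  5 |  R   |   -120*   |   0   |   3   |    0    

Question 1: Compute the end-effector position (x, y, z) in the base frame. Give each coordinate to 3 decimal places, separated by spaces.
after link 1: o_1 = (2.5000, 4.3301, 3.0000)
after link 2: o_2 = (-1.8301, 6.8301, 0.0000)
after link 3: o_3 = (-2.7796, 10.8424, 2.8284)
after link 4: o_4 = (-2.7796, 10.8424, -1.1716)
after link 5: o_5 = (-1.4806, 13.0924, 0.3284)

-1.481 13.092 0.328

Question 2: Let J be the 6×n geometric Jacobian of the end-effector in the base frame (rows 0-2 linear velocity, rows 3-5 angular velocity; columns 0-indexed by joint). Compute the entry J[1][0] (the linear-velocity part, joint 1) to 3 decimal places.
axis z_0 = ẑ; lever o_n−o_0 = (-1.4806,13.0924,0.3284)
cross product → J_v[:, 0] = (-13.0924,-1.4806,0.0000)
J_ω[:, 0] = z_0
entry J[1][0] = -1.4806

-1.481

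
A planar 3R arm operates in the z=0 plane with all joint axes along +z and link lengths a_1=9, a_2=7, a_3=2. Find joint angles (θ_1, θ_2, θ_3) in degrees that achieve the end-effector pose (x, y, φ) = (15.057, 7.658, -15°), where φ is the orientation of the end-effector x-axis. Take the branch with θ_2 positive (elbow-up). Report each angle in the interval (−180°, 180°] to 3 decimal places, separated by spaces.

wrist centre = target − a_3·(cos φ, sin φ) = (13.1251, 8.1756)
cos θ_2 = (239.1106−9²−7²)/(2·9·7) = 0.8660; θ_2 = 30.0078° (elbow-up)
β = atan2(8.1756,13.1251) = 31.9187°; ψ = atan2(3.5008,15.0617) = 13.0851°
θ_1 = β − ψ = 18.8337°
θ_3 = φ − θ_1 − θ_2 = -63.8415° (wrapped to (-180°,180°])

18.834 30.008 -63.841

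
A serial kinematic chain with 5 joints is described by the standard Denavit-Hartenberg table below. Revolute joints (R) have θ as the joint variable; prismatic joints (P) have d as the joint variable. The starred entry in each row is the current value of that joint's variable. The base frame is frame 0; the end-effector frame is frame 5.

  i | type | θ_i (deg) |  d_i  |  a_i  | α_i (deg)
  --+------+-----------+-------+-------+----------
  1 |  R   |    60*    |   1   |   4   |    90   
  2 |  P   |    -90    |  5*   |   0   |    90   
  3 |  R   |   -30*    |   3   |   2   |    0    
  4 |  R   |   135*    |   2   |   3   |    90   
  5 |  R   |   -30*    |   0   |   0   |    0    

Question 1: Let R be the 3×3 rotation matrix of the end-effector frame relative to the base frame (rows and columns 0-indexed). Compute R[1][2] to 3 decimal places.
End-effector z-axis (col 2 of R) = (0.2241,-0.1294,-0.9659)
R[1][2] = -0.1294

-0.129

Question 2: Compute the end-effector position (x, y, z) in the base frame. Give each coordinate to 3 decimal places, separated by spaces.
5.474 -4.315 0.044

after link 1: o_1 = (2.0000, 3.4641, 1.0000)
after link 2: o_2 = (6.3301, 0.9641, 1.0000)
after link 3: o_3 = (3.9641, -1.1340, -0.7321)
after link 4: o_4 = (5.4737, -4.3149, 0.0444)
after link 5: o_5 = (5.4737, -4.3149, 0.0444)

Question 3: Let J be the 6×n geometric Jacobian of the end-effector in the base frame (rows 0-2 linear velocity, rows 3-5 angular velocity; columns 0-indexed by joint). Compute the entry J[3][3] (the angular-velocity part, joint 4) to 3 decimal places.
axis z_3 = (-0.5000,-0.8660,-0.0000); lever o_n−o_3 = (1.5095,-3.1809,0.7765)
cross product → J_v[:, 3] = (-0.6724,0.3882,2.8978)
J_ω[:, 3] = z_3
entry J[3][3] = -0.5000

-0.500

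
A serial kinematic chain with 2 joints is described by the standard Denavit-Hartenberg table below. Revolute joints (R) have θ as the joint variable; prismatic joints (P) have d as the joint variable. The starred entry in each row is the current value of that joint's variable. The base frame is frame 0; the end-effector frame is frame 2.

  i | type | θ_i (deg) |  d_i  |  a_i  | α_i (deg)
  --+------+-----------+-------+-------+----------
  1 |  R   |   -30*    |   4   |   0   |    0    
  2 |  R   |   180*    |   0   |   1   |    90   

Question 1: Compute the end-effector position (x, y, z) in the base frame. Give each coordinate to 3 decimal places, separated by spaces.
after link 1: o_1 = (0.0000, 0.0000, 4.0000)
after link 2: o_2 = (-0.8660, 0.5000, 4.0000)

-0.866 0.500 4.000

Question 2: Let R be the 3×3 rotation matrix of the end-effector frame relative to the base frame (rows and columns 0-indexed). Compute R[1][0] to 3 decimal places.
0.500

End-effector x-axis (col 0 of R) = (-0.8660,0.5000,0.0000)
R[1][0] = 0.5000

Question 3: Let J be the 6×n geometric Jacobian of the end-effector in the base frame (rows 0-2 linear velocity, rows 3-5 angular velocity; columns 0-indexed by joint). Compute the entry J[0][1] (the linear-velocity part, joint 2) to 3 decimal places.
-0.500

axis z_1 = (0.0000,0.0000,1.0000); lever o_n−o_1 = (-0.8660,0.5000,0.0000)
cross product → J_v[:, 1] = (-0.5000,-0.8660,0.0000)
J_ω[:, 1] = z_1
entry J[0][1] = -0.5000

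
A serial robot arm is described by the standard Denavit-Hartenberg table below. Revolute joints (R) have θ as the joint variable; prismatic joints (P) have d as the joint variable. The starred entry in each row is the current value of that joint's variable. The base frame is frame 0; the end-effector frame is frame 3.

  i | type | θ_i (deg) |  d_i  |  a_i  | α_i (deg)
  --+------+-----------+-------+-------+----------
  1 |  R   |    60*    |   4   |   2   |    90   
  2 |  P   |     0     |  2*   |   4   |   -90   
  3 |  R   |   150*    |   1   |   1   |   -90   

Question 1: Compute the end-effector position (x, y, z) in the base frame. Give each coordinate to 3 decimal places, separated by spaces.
3.866 3.696 5.000

after link 1: o_1 = (1.0000, 1.7321, 4.0000)
after link 2: o_2 = (4.7321, 4.1962, 4.0000)
after link 3: o_3 = (3.8660, 3.6962, 5.0000)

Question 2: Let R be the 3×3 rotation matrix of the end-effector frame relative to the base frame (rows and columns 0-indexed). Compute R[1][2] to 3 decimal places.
-0.866

End-effector z-axis (col 2 of R) = (0.5000,-0.8660,0.0000)
R[1][2] = -0.8660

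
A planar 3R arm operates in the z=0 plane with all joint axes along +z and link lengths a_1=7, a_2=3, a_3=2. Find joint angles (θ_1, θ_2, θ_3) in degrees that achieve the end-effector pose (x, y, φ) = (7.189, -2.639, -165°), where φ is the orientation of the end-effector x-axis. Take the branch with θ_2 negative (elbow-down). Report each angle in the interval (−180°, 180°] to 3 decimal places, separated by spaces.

0.003 -45.016 -119.987

wrist centre = target − a_3·(cos φ, sin φ) = (9.1209, -2.1214)
cos θ_2 = (87.6901−7²−3²)/(2·7·3) = 0.7069; θ_2 = -45.0162° (elbow-down)
β = atan2(-2.1214,9.1209) = -13.0933°; ψ = atan2(-2.1219,9.1207) = -13.0968°
θ_1 = β − ψ = 0.0035°
θ_3 = φ − θ_1 − θ_2 = -119.9873° (wrapped to (-180°,180°])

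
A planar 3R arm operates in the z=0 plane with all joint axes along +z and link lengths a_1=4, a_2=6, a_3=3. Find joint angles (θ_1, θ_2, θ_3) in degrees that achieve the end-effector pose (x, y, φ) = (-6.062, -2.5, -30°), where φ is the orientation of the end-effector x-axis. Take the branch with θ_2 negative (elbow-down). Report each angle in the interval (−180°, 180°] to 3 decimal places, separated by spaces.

wrist centre = target − a_3·(cos φ, sin φ) = (-8.6601, -1.0000)
cos θ_2 = (75.9969−4²−6²)/(2·4·6) = 0.4999; θ_2 = -60.0042° (elbow-down)
β = atan2(-1.0000,-8.6601) = -173.4131°; ψ = atan2(-5.1964,6.9996) = -36.5895°
θ_1 = β − ψ = -136.8236°
θ_3 = φ − θ_1 − θ_2 = 166.8279° (wrapped to (-180°,180°])

-136.824 -60.004 166.828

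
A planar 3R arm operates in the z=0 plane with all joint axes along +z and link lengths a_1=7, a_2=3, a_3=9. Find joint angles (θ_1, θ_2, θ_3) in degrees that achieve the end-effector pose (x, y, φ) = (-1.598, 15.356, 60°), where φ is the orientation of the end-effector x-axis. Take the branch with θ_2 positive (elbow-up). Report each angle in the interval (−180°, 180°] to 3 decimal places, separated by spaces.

wrist centre = target − a_3·(cos φ, sin φ) = (-6.0980, 7.5618)
cos θ_2 = (94.3660−7²−3²)/(2·7·3) = 0.8659; θ_2 = 30.0193° (elbow-up)
β = atan2(7.5618,-6.0980) = 128.8836°; ψ = atan2(1.5009,9.5976) = 8.8880°
θ_1 = β − ψ = 119.9956°
θ_3 = φ − θ_1 − θ_2 = -90.0149° (wrapped to (-180°,180°])

119.996 30.019 -90.015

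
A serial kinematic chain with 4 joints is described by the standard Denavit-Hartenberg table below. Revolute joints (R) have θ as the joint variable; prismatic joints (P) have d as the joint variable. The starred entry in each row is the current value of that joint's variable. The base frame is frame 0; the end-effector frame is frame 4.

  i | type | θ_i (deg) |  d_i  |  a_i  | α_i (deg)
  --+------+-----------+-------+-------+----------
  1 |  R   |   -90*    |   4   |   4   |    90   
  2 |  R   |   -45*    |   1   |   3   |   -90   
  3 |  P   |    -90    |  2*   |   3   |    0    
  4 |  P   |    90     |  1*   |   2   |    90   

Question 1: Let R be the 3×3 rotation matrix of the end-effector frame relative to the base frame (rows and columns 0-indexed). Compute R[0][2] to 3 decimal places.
End-effector z-axis (col 2 of R) = (-1.0000,-0.0000,0.0000)
R[0][2] = -1.0000

-1.000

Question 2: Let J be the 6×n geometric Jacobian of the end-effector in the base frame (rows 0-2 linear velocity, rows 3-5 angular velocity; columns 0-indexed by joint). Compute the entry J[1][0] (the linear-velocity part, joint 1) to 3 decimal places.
-4.000

axis z_0 = ẑ; lever o_n−o_0 = (-4.0000,-9.6569,2.5858)
cross product → J_v[:, 0] = (9.6569,-4.0000,0.0000)
J_ω[:, 0] = z_0
entry J[1][0] = -4.0000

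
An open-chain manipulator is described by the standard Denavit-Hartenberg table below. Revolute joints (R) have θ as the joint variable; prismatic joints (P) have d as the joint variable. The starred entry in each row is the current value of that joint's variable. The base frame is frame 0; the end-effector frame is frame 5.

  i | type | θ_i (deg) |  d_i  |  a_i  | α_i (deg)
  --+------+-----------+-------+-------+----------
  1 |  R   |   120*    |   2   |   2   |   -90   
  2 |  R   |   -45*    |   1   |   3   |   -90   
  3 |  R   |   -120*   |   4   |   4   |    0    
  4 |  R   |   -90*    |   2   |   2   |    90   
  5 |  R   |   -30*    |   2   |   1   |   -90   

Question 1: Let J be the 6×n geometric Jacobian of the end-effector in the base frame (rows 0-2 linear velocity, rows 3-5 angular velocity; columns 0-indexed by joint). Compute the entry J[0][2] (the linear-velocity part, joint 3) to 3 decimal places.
-3.121

axis z_2 = (-0.3536,0.6124,-0.7071); lever o_n−o_2 = (-0.9724,1.0862,-6.3513)
cross product → J_v[:, 2] = (-3.1213,-1.5579,0.2115)
J_ω[:, 2] = z_2
entry J[0][2] = -3.1213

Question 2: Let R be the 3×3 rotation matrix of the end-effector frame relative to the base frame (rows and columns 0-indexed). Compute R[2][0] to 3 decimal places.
End-effector x-axis (col 0 of R) = (0.8169,-0.5490,-0.1768)
R[2][0] = -0.1768

-0.177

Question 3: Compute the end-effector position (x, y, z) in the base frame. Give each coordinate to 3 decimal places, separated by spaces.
-3.899 4.155 -2.230

after link 1: o_1 = (-1.0000, 1.7321, 2.0000)
after link 2: o_2 = (-2.9267, 3.0692, 4.1213)
after link 3: o_3 = (-6.6338, 2.5619, -0.1213)
after link 4: o_4 = (-5.8625, 3.2259, -2.7603)
after link 5: o_5 = (-3.8991, 4.1554, -2.2299)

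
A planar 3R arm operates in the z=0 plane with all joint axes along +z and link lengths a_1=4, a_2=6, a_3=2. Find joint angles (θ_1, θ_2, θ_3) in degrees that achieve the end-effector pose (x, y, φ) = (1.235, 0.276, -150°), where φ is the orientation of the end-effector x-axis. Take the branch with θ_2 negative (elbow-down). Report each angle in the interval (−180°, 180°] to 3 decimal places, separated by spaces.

wrist centre = target − a_3·(cos φ, sin φ) = (2.9671, 1.2760)
cos θ_2 = (10.4316−4²−6²)/(2·4·6) = -0.8660; θ_2 = -149.9981° (elbow-down)
β = atan2(1.2760,2.9671) = 23.2704°; ψ = atan2(-3.0002,-1.1961) = -111.7353°
θ_1 = β − ψ = 135.0057°
θ_3 = φ − θ_1 − θ_2 = -135.0076° (wrapped to (-180°,180°])

135.006 -149.998 -135.008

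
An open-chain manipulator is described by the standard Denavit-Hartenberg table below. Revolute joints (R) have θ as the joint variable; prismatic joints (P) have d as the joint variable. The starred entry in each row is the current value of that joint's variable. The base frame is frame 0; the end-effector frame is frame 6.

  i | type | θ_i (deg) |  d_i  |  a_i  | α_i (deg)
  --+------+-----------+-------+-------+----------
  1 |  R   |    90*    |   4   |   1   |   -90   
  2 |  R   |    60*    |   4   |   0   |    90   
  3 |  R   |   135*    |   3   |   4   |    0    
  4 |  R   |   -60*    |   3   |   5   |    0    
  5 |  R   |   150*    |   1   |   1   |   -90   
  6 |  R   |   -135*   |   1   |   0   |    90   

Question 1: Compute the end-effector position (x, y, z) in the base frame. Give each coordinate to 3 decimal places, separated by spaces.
after link 1: o_1 = (0.0000, 1.0000, 4.0000)
after link 2: o_2 = (-4.0000, 1.0000, 4.0000)
after link 3: o_3 = (-6.8284, 2.1839, 7.9495)
after link 4: o_4 = (-11.6581, 5.4290, 8.3288)
after link 5: o_5 = (-10.9509, 5.9415, 9.4411)
after link 6: o_6 = (-10.2438, 6.2950, 8.8288)

-10.244 6.295 8.829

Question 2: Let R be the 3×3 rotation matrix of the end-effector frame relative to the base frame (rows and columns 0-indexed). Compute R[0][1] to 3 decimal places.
End-effector y-axis (col 1 of R) = (0.7071,0.3536,-0.6124)
R[0][1] = 0.7071

0.707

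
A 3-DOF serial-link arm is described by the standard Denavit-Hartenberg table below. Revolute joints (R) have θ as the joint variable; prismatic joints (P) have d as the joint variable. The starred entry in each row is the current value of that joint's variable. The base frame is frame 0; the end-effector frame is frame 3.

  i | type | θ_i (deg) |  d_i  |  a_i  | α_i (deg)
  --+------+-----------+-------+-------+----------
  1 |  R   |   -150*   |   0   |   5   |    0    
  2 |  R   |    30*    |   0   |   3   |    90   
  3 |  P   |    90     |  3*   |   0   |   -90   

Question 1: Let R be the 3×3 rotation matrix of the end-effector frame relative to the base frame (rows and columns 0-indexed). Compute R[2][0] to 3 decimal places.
End-effector x-axis (col 0 of R) = (0.0000,-0.0000,1.0000)
R[2][0] = 1.0000

1.000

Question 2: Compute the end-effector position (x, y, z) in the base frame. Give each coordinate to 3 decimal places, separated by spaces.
after link 1: o_1 = (-4.3301, -2.5000, 0.0000)
after link 2: o_2 = (-5.8301, -5.0981, 0.0000)
after link 3: o_3 = (-8.4282, -3.5981, 0.0000)

-8.428 -3.598 0.000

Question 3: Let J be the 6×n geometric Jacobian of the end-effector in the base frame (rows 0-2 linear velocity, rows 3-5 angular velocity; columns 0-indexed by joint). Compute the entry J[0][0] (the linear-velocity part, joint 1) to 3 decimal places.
axis z_0 = ẑ; lever o_n−o_0 = (-8.4282,-3.5981,0.0000)
cross product → J_v[:, 0] = (3.5981,-8.4282,0.0000)
J_ω[:, 0] = z_0
entry J[0][0] = 3.5981

3.598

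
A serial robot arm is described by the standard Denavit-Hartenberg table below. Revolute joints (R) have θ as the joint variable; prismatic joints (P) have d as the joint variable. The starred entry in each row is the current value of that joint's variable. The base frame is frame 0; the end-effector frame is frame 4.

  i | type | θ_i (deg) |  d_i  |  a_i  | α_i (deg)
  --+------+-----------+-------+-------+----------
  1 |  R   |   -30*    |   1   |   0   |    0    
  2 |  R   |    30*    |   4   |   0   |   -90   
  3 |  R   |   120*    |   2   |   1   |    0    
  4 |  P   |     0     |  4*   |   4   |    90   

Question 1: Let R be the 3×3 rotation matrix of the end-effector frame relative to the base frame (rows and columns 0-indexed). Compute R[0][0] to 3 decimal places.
-0.500

End-effector x-axis (col 0 of R) = (-0.5000,0.0000,-0.8660)
R[0][0] = -0.5000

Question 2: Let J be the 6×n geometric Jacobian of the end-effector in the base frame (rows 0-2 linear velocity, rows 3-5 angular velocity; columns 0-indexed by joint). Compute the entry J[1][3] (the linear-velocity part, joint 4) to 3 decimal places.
prismatic axis z_3 = (0.0000,1.0000,0.0000)
J_v[:, 3] = z_3; J_ω[:, 3] = (0,0,0)
entry J[1][3] = 1.0000

1.000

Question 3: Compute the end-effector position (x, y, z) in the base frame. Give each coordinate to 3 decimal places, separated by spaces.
-2.500 6.000 0.670

after link 1: o_1 = (0.0000, 0.0000, 1.0000)
after link 2: o_2 = (0.0000, 0.0000, 5.0000)
after link 3: o_3 = (-0.5000, 2.0000, 4.1340)
after link 4: o_4 = (-2.5000, 6.0000, 0.6699)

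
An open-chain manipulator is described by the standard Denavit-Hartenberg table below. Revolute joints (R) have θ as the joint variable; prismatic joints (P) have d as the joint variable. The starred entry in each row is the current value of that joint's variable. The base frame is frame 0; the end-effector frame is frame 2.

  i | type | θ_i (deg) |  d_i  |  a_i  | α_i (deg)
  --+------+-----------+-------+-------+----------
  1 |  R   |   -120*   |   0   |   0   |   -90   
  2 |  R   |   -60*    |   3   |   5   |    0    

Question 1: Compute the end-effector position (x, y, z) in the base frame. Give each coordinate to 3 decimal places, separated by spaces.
after link 1: o_1 = (0.0000, 0.0000, 0.0000)
after link 2: o_2 = (1.3481, -3.6651, 4.3301)

1.348 -3.665 4.330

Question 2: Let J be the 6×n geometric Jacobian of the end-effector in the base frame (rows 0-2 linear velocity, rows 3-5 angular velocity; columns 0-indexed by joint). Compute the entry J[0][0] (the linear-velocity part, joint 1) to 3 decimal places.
axis z_0 = ẑ; lever o_n−o_0 = (1.3481,-3.6651,4.3301)
cross product → J_v[:, 0] = (3.6651,1.3481,-0.0000)
J_ω[:, 0] = z_0
entry J[0][0] = 3.6651

3.665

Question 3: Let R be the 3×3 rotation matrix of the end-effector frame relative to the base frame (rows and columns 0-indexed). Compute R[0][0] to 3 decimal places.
End-effector x-axis (col 0 of R) = (-0.2500,-0.4330,0.8660)
R[0][0] = -0.2500

-0.250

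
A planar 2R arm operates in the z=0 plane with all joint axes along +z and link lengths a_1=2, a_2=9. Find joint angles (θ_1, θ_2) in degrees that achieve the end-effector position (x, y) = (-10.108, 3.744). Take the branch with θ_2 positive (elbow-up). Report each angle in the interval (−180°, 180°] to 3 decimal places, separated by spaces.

135.031 29.961

cos θ_2 = (116.1892−2²−9²)/(2·2·9) = 0.8664; θ_2 = 29.9609° (elbow-up)
β = atan2(3.7440,-10.1080) = 159.6754°; ψ = atan2(4.4947,9.7973) = 24.6441°
θ_1 = β − ψ = 135.0313°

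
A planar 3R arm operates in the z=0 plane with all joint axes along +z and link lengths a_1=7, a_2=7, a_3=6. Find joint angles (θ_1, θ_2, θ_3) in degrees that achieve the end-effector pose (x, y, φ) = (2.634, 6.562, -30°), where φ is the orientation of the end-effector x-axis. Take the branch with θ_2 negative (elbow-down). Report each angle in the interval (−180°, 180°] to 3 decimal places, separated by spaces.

150.001 -90.002 -89.999

wrist centre = target − a_3·(cos φ, sin φ) = (-2.5622, 9.5620)
cos θ_2 = (97.9965−7²−7²)/(2·7·7) = -0.0000; θ_2 = -90.0021° (elbow-down)
β = atan2(9.5620,-2.5622) = 105.0001°; ψ = atan2(-7.0000,6.9997) = -45.0010°
θ_1 = β − ψ = 150.0012°
θ_3 = φ − θ_1 − θ_2 = -89.9991° (wrapped to (-180°,180°])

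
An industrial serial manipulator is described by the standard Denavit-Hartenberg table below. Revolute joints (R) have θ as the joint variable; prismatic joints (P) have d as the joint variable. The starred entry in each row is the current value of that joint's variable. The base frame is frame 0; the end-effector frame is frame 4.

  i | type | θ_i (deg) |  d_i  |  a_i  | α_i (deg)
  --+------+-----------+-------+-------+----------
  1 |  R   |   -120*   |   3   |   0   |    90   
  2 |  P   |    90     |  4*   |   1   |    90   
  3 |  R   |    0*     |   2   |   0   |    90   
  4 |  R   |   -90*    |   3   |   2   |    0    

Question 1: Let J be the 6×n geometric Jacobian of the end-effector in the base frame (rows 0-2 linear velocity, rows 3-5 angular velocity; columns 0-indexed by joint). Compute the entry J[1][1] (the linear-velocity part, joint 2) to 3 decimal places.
prismatic axis z_1 = (-0.8660,0.5000,0.0000)
J_v[:, 1] = z_1; J_ω[:, 1] = (0,0,0)
entry J[1][1] = 0.5000

0.500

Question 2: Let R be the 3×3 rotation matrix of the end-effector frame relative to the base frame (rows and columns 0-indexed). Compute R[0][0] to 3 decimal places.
End-effector x-axis (col 0 of R) = (0.5000,0.8660,0.0000)
R[0][0] = 0.5000

0.500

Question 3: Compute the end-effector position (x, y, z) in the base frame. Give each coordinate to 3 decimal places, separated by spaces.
-0.866 0.500 4.000

after link 1: o_1 = (0.0000, 0.0000, 3.0000)
after link 2: o_2 = (-3.4641, 2.0000, 4.0000)
after link 3: o_3 = (-4.4641, 0.2679, 4.0000)
after link 4: o_4 = (-0.8660, 0.5000, 4.0000)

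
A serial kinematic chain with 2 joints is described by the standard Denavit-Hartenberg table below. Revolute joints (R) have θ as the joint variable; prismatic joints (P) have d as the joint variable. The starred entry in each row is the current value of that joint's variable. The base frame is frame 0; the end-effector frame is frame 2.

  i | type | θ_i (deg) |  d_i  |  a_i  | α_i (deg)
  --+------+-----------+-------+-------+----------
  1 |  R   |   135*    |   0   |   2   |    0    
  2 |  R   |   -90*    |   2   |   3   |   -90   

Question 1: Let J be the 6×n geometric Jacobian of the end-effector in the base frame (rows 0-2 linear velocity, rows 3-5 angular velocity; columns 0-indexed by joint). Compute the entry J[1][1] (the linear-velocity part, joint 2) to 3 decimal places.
2.121

axis z_1 = (0.0000,0.0000,1.0000); lever o_n−o_1 = (2.1213,2.1213,2.0000)
cross product → J_v[:, 1] = (-2.1213,2.1213,0.0000)
J_ω[:, 1] = z_1
entry J[1][1] = 2.1213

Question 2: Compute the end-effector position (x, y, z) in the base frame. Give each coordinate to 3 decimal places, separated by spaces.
after link 1: o_1 = (-1.4142, 1.4142, 0.0000)
after link 2: o_2 = (0.7071, 3.5355, 2.0000)

0.707 3.536 2.000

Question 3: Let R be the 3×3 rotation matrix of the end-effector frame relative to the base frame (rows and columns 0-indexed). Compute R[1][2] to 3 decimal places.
End-effector z-axis (col 2 of R) = (-0.7071,0.7071,0.0000)
R[1][2] = 0.7071

0.707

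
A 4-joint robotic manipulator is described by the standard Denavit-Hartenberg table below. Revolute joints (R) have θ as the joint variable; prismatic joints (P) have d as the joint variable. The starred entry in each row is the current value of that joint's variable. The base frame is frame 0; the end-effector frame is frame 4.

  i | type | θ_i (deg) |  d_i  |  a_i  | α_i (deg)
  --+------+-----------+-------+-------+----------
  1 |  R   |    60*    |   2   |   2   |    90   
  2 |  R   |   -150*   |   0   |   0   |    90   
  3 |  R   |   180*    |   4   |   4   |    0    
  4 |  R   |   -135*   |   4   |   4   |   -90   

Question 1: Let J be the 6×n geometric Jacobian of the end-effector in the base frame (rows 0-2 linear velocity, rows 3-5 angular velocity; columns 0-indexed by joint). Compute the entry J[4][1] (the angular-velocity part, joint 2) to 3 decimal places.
-0.500

axis z_1 = (0.8660,-0.5000,0.0000); lever o_n−o_1 = (0.9568,-3.9996,7.5140)
cross product → J_v[:, 1] = (-3.7570,-6.5073,-2.9854)
J_ω[:, 1] = z_1
entry J[4][1] = -0.5000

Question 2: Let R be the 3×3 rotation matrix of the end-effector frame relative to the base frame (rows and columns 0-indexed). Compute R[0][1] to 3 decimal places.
End-effector y-axis (col 1 of R) = (0.2500,0.4330,-0.8660)
R[0][1] = 0.2500

0.250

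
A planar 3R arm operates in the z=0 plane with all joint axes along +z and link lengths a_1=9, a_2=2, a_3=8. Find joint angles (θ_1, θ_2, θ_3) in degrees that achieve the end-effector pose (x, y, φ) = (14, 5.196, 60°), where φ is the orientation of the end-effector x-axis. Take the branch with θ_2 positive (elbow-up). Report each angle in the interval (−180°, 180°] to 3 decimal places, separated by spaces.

-19.654 59.999 19.655

wrist centre = target − a_3·(cos φ, sin φ) = (10.0000, -1.7322)
cos θ_2 = (103.0005−9²−2²)/(2·9·2) = 0.5000; θ_2 = 59.9990° (elbow-up)
β = atan2(-1.7322,10.0000) = -9.8273°; ψ = atan2(1.7320,10.0000) = 9.8263°
θ_1 = β − ψ = -19.6536°
θ_3 = φ − θ_1 − θ_2 = 19.6546° (wrapped to (-180°,180°])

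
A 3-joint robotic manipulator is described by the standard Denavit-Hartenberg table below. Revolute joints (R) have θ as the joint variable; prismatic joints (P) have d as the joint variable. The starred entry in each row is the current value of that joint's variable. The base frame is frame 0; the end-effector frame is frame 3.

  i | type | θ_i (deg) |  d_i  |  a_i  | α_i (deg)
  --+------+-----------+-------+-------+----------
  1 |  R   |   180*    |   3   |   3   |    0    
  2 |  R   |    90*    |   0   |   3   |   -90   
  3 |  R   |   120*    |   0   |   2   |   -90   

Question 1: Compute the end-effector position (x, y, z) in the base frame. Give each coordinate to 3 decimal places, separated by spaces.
after link 1: o_1 = (-3.0000, 0.0000, 3.0000)
after link 2: o_2 = (-3.0000, -3.0000, 3.0000)
after link 3: o_3 = (-3.0000, -2.0000, 1.2679)

-3.000 -2.000 1.268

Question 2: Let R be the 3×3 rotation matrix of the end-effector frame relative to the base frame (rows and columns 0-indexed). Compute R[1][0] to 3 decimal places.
0.500

End-effector x-axis (col 0 of R) = (0.0000,0.5000,-0.8660)
R[1][0] = 0.5000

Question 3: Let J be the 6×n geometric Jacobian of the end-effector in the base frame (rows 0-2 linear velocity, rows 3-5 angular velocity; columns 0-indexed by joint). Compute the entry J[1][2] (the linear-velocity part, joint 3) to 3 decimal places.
1.732

axis z_2 = (1.0000,-0.0000,0.0000); lever o_n−o_2 = (0.0000,1.0000,-1.7321)
cross product → J_v[:, 2] = (0.0000,1.7321,1.0000)
J_ω[:, 2] = z_2
entry J[1][2] = 1.7321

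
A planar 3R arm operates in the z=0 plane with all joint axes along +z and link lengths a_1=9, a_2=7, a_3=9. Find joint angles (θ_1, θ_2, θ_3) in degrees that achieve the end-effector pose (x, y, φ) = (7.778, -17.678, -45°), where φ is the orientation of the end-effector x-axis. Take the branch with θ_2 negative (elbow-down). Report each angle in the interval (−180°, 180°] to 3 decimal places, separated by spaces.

wrist centre = target − a_3·(cos φ, sin φ) = (1.4140, -11.3140)
cos θ_2 = (130.0070−9²−7²)/(2·9·7) = 0.0001; θ_2 = -89.9968° (elbow-down)
β = atan2(-11.3140,1.4140) = -82.8761°; ψ = atan2(-7.0000,9.0004) = -37.8738°
θ_1 = β − ψ = -45.0023°
θ_3 = φ − θ_1 − θ_2 = 89.9991° (wrapped to (-180°,180°])

-45.002 -89.997 89.999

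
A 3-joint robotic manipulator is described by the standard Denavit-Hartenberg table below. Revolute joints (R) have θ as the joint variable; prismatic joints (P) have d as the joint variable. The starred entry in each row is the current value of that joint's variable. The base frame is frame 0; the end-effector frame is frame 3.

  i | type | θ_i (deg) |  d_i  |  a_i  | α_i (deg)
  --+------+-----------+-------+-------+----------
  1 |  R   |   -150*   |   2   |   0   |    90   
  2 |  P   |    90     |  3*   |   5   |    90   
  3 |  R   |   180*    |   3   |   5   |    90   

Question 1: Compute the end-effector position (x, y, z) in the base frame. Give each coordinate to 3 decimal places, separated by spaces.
after link 1: o_1 = (0.0000, 0.0000, 2.0000)
after link 2: o_2 = (-1.5000, 2.5981, 7.0000)
after link 3: o_3 = (-4.0981, 1.0981, 2.0000)

-4.098 1.098 2.000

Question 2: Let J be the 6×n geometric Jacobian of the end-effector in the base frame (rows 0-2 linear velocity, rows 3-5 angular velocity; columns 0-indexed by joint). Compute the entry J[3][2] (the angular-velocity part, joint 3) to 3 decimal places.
axis z_2 = (-0.8660,-0.5000,-0.0000); lever o_n−o_2 = (-2.5981,-1.5000,-5.0000)
cross product → J_v[:, 2] = (2.5000,-4.3301,-0.0000)
J_ω[:, 2] = z_2
entry J[3][2] = -0.8660

-0.866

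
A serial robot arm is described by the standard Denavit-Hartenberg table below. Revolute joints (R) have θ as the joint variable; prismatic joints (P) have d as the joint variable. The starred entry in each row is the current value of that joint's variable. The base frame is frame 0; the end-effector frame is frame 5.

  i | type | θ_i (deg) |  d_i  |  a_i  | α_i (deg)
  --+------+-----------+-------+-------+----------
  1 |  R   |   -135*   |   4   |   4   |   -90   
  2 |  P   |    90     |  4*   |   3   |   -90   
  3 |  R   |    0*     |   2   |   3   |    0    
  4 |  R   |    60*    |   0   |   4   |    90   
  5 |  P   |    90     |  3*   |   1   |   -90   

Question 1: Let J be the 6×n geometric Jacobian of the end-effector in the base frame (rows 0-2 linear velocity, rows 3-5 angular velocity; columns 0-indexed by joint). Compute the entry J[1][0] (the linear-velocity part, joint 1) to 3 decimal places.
0.732

axis z_0 = ẑ; lever o_n−o_0 = (0.7325,-2.1467,-6.5981)
cross product → J_v[:, 0] = (2.1467,0.7325,-0.0000)
J_ω[:, 0] = z_0
entry J[1][0] = 0.7325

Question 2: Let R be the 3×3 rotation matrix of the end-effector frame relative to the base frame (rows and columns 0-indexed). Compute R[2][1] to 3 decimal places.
0.866

End-effector y-axis (col 1 of R) = (-0.3536,0.3536,0.8660)
R[2][1] = 0.8660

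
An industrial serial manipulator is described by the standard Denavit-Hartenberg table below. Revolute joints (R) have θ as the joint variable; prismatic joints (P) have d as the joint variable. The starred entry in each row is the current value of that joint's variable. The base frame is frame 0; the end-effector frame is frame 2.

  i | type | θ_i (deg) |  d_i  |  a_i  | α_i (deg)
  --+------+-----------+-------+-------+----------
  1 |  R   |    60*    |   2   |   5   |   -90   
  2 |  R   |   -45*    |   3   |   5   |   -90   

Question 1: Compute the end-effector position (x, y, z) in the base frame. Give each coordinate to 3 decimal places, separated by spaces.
1.670 8.892 5.536

after link 1: o_1 = (2.5000, 4.3301, 2.0000)
after link 2: o_2 = (1.6697, 8.8920, 5.5355)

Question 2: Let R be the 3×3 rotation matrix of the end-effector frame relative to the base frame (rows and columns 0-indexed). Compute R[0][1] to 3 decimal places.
End-effector y-axis (col 1 of R) = (0.8660,-0.5000,-0.0000)
R[0][1] = 0.8660

0.866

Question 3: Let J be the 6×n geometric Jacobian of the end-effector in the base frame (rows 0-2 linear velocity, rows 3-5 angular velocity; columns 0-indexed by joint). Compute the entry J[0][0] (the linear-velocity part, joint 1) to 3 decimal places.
axis z_0 = ẑ; lever o_n−o_0 = (1.6697,8.8920,5.5355)
cross product → J_v[:, 0] = (-8.8920,1.6697,0.0000)
J_ω[:, 0] = z_0
entry J[0][0] = -8.8920

-8.892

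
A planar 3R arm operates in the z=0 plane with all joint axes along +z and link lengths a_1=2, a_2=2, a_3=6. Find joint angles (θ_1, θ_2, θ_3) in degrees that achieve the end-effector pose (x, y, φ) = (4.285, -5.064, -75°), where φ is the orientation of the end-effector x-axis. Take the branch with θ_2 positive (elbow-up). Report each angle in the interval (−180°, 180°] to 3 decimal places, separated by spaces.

wrist centre = target − a_3·(cos φ, sin φ) = (2.7321, 0.7316)
cos θ_2 = (7.9995−2²−2²)/(2·2·2) = -0.0001; θ_2 = 90.0038° (elbow-up)
β = atan2(0.7316,2.7321) = 14.9901°; ψ = atan2(2.0000,1.9999) = 45.0019°
θ_1 = β − ψ = -30.0118°
θ_3 = φ − θ_1 − θ_2 = -134.9920° (wrapped to (-180°,180°])

-30.012 90.004 -134.992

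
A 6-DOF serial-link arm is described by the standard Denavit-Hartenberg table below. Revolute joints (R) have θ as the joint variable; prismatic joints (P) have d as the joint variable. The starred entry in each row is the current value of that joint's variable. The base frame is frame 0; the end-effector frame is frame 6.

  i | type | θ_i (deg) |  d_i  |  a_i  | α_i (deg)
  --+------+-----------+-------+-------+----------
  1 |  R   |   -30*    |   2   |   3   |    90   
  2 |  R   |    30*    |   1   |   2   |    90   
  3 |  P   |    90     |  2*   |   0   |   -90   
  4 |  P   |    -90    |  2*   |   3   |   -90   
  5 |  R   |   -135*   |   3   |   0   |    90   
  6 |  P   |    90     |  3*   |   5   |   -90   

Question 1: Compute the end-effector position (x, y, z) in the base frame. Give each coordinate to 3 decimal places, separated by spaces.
0.936 -10.932 0.568

after link 1: o_1 = (2.5981, -1.5000, 2.0000)
after link 2: o_2 = (3.5981, -3.2321, 3.0000)
after link 3: o_3 = (4.4641, -3.7321, 1.2679)
after link 4: o_4 = (4.2631, -3.6160, -2.3301)
after link 5: o_5 = (2.7631, -6.2141, -2.3301)
after link 6: o_6 = (0.9356, -10.9325, 0.5677)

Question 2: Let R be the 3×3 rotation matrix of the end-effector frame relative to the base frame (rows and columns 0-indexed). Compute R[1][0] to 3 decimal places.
-0.866

End-effector x-axis (col 0 of R) = (-0.5000,-0.8660,0.0000)
R[1][0] = -0.8660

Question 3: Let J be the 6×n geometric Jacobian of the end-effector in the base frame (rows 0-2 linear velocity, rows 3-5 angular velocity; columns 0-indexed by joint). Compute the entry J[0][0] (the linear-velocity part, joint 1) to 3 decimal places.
axis z_0 = ẑ; lever o_n−o_0 = (0.9356,-10.9325,0.5677)
cross product → J_v[:, 0] = (10.9325,0.9356,-0.0000)
J_ω[:, 0] = z_0
entry J[0][0] = 10.9325

10.932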